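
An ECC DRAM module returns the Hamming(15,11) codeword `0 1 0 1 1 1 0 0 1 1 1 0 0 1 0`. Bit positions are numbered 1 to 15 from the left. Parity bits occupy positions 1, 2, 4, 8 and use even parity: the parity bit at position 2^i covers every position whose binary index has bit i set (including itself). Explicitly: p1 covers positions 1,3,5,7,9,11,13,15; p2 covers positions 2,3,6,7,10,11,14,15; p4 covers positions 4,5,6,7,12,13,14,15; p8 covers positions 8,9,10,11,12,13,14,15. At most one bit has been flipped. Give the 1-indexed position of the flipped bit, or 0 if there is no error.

3

s1: b1⊕b3⊕b5⊕b7⊕b9⊕b11⊕b13⊕b15 = 0⊕0⊕1⊕0⊕1⊕1⊕0⊕0 = 1
s2: b2⊕b3⊕b6⊕b7⊕b10⊕b11⊕b14⊕b15 = 1⊕0⊕1⊕0⊕1⊕1⊕1⊕0 = 1
s4: b4⊕b5⊕b6⊕b7⊕b12⊕b13⊕b14⊕b15 = 1⊕1⊕1⊕0⊕0⊕0⊕1⊕0 = 0
s8: b8⊕b9⊕b10⊕b11⊕b12⊕b13⊕b14⊕b15 = 0⊕1⊕1⊕1⊕0⊕0⊕1⊕0 = 0
Syndrome (s8...s1) = 0011 → position 3.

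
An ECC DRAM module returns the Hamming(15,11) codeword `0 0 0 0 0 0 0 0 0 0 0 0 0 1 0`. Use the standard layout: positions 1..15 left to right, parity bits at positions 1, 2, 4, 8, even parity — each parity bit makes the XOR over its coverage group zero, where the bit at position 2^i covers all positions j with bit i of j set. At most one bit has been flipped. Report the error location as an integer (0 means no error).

14

s1: b1⊕b3⊕b5⊕b7⊕b9⊕b11⊕b13⊕b15 = 0⊕0⊕0⊕0⊕0⊕0⊕0⊕0 = 0
s2: b2⊕b3⊕b6⊕b7⊕b10⊕b11⊕b14⊕b15 = 0⊕0⊕0⊕0⊕0⊕0⊕1⊕0 = 1
s4: b4⊕b5⊕b6⊕b7⊕b12⊕b13⊕b14⊕b15 = 0⊕0⊕0⊕0⊕0⊕0⊕1⊕0 = 1
s8: b8⊕b9⊕b10⊕b11⊕b12⊕b13⊕b14⊕b15 = 0⊕0⊕0⊕0⊕0⊕0⊕1⊕0 = 1
Syndrome (s8...s1) = 1110 → position 14.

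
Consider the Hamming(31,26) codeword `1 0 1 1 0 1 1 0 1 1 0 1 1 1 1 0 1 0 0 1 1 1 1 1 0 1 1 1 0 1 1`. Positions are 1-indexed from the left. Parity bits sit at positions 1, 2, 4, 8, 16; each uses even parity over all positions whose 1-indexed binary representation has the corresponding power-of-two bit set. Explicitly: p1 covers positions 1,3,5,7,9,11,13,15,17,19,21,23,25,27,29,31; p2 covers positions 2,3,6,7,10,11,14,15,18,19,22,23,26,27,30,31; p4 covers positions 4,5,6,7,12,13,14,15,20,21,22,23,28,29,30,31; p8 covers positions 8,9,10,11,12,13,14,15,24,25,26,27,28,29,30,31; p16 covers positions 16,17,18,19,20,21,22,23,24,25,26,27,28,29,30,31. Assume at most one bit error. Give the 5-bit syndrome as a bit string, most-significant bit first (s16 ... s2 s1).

10001

s1: b1⊕b3⊕b5⊕b7⊕b9⊕b11⊕b13⊕b15⊕b17⊕b19⊕b21⊕b23⊕b25⊕b27⊕b29⊕b31 = 1⊕1⊕0⊕1⊕1⊕0⊕1⊕1⊕1⊕0⊕1⊕1⊕0⊕1⊕0⊕1 = 1
s2: b2⊕b3⊕b6⊕b7⊕b10⊕b11⊕b14⊕b15⊕b18⊕b19⊕b22⊕b23⊕b26⊕b27⊕b30⊕b31 = 0⊕1⊕1⊕1⊕1⊕0⊕1⊕1⊕0⊕0⊕1⊕1⊕1⊕1⊕1⊕1 = 0
s4: b4⊕b5⊕b6⊕b7⊕b12⊕b13⊕b14⊕b15⊕b20⊕b21⊕b22⊕b23⊕b28⊕b29⊕b30⊕b31 = 1⊕0⊕1⊕1⊕1⊕1⊕1⊕1⊕1⊕1⊕1⊕1⊕1⊕0⊕1⊕1 = 0
s8: b8⊕b9⊕b10⊕b11⊕b12⊕b13⊕b14⊕b15⊕b24⊕b25⊕b26⊕b27⊕b28⊕b29⊕b30⊕b31 = 0⊕1⊕1⊕0⊕1⊕1⊕1⊕1⊕1⊕0⊕1⊕1⊕1⊕0⊕1⊕1 = 0
s16: b16⊕b17⊕b18⊕b19⊕b20⊕b21⊕b22⊕b23⊕b24⊕b25⊕b26⊕b27⊕b28⊕b29⊕b30⊕b31 = 0⊕1⊕0⊕0⊕1⊕1⊕1⊕1⊕1⊕0⊕1⊕1⊕1⊕0⊕1⊕1 = 1
Syndrome (s16...s1) = 10001 → position 17.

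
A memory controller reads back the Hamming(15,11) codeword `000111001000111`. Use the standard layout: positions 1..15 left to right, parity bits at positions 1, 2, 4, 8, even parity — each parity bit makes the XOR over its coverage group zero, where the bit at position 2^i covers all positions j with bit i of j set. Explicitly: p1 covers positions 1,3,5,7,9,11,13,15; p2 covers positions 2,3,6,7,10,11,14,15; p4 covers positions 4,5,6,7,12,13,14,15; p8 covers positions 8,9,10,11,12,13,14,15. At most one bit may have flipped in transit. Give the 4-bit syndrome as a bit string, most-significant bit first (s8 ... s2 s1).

s1: b1⊕b3⊕b5⊕b7⊕b9⊕b11⊕b13⊕b15 = 0⊕0⊕1⊕0⊕1⊕0⊕1⊕1 = 0
s2: b2⊕b3⊕b6⊕b7⊕b10⊕b11⊕b14⊕b15 = 0⊕0⊕1⊕0⊕0⊕0⊕1⊕1 = 1
s4: b4⊕b5⊕b6⊕b7⊕b12⊕b13⊕b14⊕b15 = 1⊕1⊕1⊕0⊕0⊕1⊕1⊕1 = 0
s8: b8⊕b9⊕b10⊕b11⊕b12⊕b13⊕b14⊕b15 = 0⊕1⊕0⊕0⊕0⊕1⊕1⊕1 = 0
Syndrome (s8...s1) = 0010 → position 2.

0010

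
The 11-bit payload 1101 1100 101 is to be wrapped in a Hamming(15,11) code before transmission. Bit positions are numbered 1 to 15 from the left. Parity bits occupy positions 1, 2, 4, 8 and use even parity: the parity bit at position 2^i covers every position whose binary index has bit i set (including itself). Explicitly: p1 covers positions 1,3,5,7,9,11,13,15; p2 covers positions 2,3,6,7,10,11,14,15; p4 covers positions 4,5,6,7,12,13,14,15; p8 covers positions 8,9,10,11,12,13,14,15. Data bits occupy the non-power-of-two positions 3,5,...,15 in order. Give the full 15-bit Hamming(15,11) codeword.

Place data bits at non-power-of-two positions: b3=1, b5=1, b6=0, b7=1, b9=1, b10=1, b11=0, b12=0, b13=1, b14=0, b15=1.
p1 = XOR of data positions {3,5,7,9,11,13,15} = 1⊕1⊕1⊕1⊕0⊕1⊕1 = 0
p2 = XOR of data positions {3,6,7,10,11,14,15} = 1⊕0⊕1⊕1⊕0⊕0⊕1 = 0
p4 = XOR of data positions {5,6,7,12,13,14,15} = 1⊕0⊕1⊕0⊕1⊕0⊕1 = 0
p8 = XOR of data positions {9,10,11,12,13,14,15} = 1⊕1⊕0⊕0⊕1⊕0⊕1 = 0
Codeword b1..b15 = 001010101100101

001010101100101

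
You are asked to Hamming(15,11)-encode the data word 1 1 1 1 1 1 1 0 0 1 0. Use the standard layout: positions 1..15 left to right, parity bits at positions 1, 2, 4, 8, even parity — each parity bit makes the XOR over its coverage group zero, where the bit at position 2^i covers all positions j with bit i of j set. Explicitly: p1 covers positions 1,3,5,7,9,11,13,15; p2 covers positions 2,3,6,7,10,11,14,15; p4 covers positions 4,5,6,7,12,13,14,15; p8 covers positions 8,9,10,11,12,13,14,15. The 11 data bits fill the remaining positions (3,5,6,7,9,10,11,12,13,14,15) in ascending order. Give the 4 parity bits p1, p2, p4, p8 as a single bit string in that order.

1000

Place data bits at non-power-of-two positions: b3=1, b5=1, b6=1, b7=1, b9=1, b10=1, b11=1, b12=0, b13=0, b14=1, b15=0.
p1 = XOR of data positions {3,5,7,9,11,13,15} = 1⊕1⊕1⊕1⊕1⊕0⊕0 = 1
p2 = XOR of data positions {3,6,7,10,11,14,15} = 1⊕1⊕1⊕1⊕1⊕1⊕0 = 0
p4 = XOR of data positions {5,6,7,12,13,14,15} = 1⊕1⊕1⊕0⊕0⊕1⊕0 = 0
p8 = XOR of data positions {9,10,11,12,13,14,15} = 1⊕1⊕1⊕0⊕0⊕1⊕0 = 0
Parity bits p1,p2,p4,p8 = 1000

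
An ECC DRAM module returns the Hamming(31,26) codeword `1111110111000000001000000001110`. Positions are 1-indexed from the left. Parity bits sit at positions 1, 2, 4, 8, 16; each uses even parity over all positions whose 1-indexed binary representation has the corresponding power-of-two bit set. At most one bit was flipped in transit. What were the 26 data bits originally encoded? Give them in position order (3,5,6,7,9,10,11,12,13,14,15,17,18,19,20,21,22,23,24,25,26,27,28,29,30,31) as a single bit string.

s1: b1⊕b3⊕b5⊕b7⊕b9⊕b11⊕b13⊕b15⊕b17⊕b19⊕b21⊕b23⊕b25⊕b27⊕b29⊕b31 = 1⊕1⊕1⊕0⊕1⊕0⊕0⊕0⊕0⊕1⊕0⊕0⊕0⊕0⊕1⊕0 = 0
s2: b2⊕b3⊕b6⊕b7⊕b10⊕b11⊕b14⊕b15⊕b18⊕b19⊕b22⊕b23⊕b26⊕b27⊕b30⊕b31 = 1⊕1⊕1⊕0⊕1⊕0⊕0⊕0⊕0⊕1⊕0⊕0⊕0⊕0⊕1⊕0 = 0
s4: b4⊕b5⊕b6⊕b7⊕b12⊕b13⊕b14⊕b15⊕b20⊕b21⊕b22⊕b23⊕b28⊕b29⊕b30⊕b31 = 1⊕1⊕1⊕0⊕0⊕0⊕0⊕0⊕0⊕0⊕0⊕0⊕1⊕1⊕1⊕0 = 0
s8: b8⊕b9⊕b10⊕b11⊕b12⊕b13⊕b14⊕b15⊕b24⊕b25⊕b26⊕b27⊕b28⊕b29⊕b30⊕b31 = 1⊕1⊕1⊕0⊕0⊕0⊕0⊕0⊕0⊕0⊕0⊕0⊕1⊕1⊕1⊕0 = 0
s16: b16⊕b17⊕b18⊕b19⊕b20⊕b21⊕b22⊕b23⊕b24⊕b25⊕b26⊕b27⊕b28⊕b29⊕b30⊕b31 = 0⊕0⊕0⊕1⊕0⊕0⊕0⊕0⊕0⊕0⊕0⊕0⊕1⊕1⊕1⊕0 = 0
Syndrome (s16...s1) = 00000 → position 0 (no error).
No correction needed.
Data bits at positions 3,5,6,7,9,10,11,12,13,14,15,17,18,19,20,21,22,23,24,25,26,27,28,29,30,31: 11101100000001000000001110

11101100000001000000001110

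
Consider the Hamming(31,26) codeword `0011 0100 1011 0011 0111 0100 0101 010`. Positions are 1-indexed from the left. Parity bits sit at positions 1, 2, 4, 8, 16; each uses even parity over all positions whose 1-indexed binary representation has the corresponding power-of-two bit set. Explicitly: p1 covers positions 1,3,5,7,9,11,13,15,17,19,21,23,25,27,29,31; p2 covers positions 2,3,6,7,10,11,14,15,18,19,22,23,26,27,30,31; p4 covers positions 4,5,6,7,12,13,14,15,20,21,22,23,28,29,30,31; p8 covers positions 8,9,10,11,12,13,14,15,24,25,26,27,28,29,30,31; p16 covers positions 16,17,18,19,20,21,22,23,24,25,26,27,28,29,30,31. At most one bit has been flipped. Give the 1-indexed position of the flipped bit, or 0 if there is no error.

11

s1: b1⊕b3⊕b5⊕b7⊕b9⊕b11⊕b13⊕b15⊕b17⊕b19⊕b21⊕b23⊕b25⊕b27⊕b29⊕b31 = 0⊕1⊕0⊕0⊕1⊕1⊕0⊕1⊕0⊕1⊕0⊕0⊕0⊕0⊕0⊕0 = 1
s2: b2⊕b3⊕b6⊕b7⊕b10⊕b11⊕b14⊕b15⊕b18⊕b19⊕b22⊕b23⊕b26⊕b27⊕b30⊕b31 = 0⊕1⊕1⊕0⊕0⊕1⊕0⊕1⊕1⊕1⊕1⊕0⊕1⊕0⊕1⊕0 = 1
s4: b4⊕b5⊕b6⊕b7⊕b12⊕b13⊕b14⊕b15⊕b20⊕b21⊕b22⊕b23⊕b28⊕b29⊕b30⊕b31 = 1⊕0⊕1⊕0⊕1⊕0⊕0⊕1⊕1⊕0⊕1⊕0⊕1⊕0⊕1⊕0 = 0
s8: b8⊕b9⊕b10⊕b11⊕b12⊕b13⊕b14⊕b15⊕b24⊕b25⊕b26⊕b27⊕b28⊕b29⊕b30⊕b31 = 0⊕1⊕0⊕1⊕1⊕0⊕0⊕1⊕0⊕0⊕1⊕0⊕1⊕0⊕1⊕0 = 1
s16: b16⊕b17⊕b18⊕b19⊕b20⊕b21⊕b22⊕b23⊕b24⊕b25⊕b26⊕b27⊕b28⊕b29⊕b30⊕b31 = 1⊕0⊕1⊕1⊕1⊕0⊕1⊕0⊕0⊕0⊕1⊕0⊕1⊕0⊕1⊕0 = 0
Syndrome (s16...s1) = 01011 → position 11.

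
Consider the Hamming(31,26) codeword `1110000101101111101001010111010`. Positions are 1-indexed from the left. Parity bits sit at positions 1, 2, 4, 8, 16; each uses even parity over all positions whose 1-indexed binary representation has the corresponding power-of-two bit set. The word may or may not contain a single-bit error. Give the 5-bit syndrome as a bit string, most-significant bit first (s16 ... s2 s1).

s1: b1⊕b3⊕b5⊕b7⊕b9⊕b11⊕b13⊕b15⊕b17⊕b19⊕b21⊕b23⊕b25⊕b27⊕b29⊕b31 = 1⊕1⊕0⊕0⊕0⊕1⊕1⊕1⊕1⊕1⊕0⊕0⊕0⊕1⊕0⊕0 = 0
s2: b2⊕b3⊕b6⊕b7⊕b10⊕b11⊕b14⊕b15⊕b18⊕b19⊕b22⊕b23⊕b26⊕b27⊕b30⊕b31 = 1⊕1⊕0⊕0⊕1⊕1⊕1⊕1⊕0⊕1⊕1⊕0⊕1⊕1⊕1⊕0 = 1
s4: b4⊕b5⊕b6⊕b7⊕b12⊕b13⊕b14⊕b15⊕b20⊕b21⊕b22⊕b23⊕b28⊕b29⊕b30⊕b31 = 0⊕0⊕0⊕0⊕0⊕1⊕1⊕1⊕0⊕0⊕1⊕0⊕1⊕0⊕1⊕0 = 0
s8: b8⊕b9⊕b10⊕b11⊕b12⊕b13⊕b14⊕b15⊕b24⊕b25⊕b26⊕b27⊕b28⊕b29⊕b30⊕b31 = 1⊕0⊕1⊕1⊕0⊕1⊕1⊕1⊕1⊕0⊕1⊕1⊕1⊕0⊕1⊕0 = 1
s16: b16⊕b17⊕b18⊕b19⊕b20⊕b21⊕b22⊕b23⊕b24⊕b25⊕b26⊕b27⊕b28⊕b29⊕b30⊕b31 = 1⊕1⊕0⊕1⊕0⊕0⊕1⊕0⊕1⊕0⊕1⊕1⊕1⊕0⊕1⊕0 = 1
Syndrome (s16...s1) = 11010 → position 26.

11010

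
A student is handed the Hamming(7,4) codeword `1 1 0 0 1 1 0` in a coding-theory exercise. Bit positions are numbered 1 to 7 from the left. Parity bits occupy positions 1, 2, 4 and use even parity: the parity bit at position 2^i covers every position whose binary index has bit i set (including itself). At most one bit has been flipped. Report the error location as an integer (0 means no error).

s1: b1⊕b3⊕b5⊕b7 = 1⊕0⊕1⊕0 = 0
s2: b2⊕b3⊕b6⊕b7 = 1⊕0⊕1⊕0 = 0
s4: b4⊕b5⊕b6⊕b7 = 0⊕1⊕1⊕0 = 0
Syndrome (s4...s1) = 000 → position 0 (no error).

0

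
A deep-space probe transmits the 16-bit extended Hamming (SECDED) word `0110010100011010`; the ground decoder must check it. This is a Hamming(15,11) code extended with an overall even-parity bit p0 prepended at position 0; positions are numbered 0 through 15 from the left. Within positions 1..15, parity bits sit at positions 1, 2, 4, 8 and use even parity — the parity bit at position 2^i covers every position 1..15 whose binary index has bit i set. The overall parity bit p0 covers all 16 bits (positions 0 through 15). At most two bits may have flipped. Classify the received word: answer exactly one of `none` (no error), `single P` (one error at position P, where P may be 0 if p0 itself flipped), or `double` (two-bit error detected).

s1: b1⊕b3⊕b5⊕b7⊕b9⊕b11⊕b13⊕b15 = 1⊕0⊕1⊕1⊕0⊕1⊕0⊕0 = 0
s2: b2⊕b3⊕b6⊕b7⊕b10⊕b11⊕b14⊕b15 = 1⊕0⊕0⊕1⊕0⊕1⊕1⊕0 = 0
s4: b4⊕b5⊕b6⊕b7⊕b12⊕b13⊕b14⊕b15 = 0⊕1⊕0⊕1⊕1⊕0⊕1⊕0 = 0
s8: b8⊕b9⊕b10⊕b11⊕b12⊕b13⊕b14⊕b15 = 0⊕0⊕0⊕1⊕1⊕0⊕1⊕0 = 1
Syndrome (s8...s1) = 1000 → position 8.
Overall parity (XOR of all 16 bits, including p0): 0⊕1⊕1⊕0⊕0⊕1⊕0⊕1⊕0⊕0⊕0⊕1⊕1⊕0⊕1⊕0 = 1
Overall=1, syndrome position=8 → single-bit error at position 8.

single 8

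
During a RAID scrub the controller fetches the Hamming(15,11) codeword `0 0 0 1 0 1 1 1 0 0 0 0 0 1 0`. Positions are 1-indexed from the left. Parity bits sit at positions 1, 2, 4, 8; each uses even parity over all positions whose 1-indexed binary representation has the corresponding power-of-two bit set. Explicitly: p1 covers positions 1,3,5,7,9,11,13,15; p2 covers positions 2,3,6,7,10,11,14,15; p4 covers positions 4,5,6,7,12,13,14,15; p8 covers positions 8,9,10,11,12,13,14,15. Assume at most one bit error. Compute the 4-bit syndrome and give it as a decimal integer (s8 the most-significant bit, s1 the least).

s1: b1⊕b3⊕b5⊕b7⊕b9⊕b11⊕b13⊕b15 = 0⊕0⊕0⊕1⊕0⊕0⊕0⊕0 = 1
s2: b2⊕b3⊕b6⊕b7⊕b10⊕b11⊕b14⊕b15 = 0⊕0⊕1⊕1⊕0⊕0⊕1⊕0 = 1
s4: b4⊕b5⊕b6⊕b7⊕b12⊕b13⊕b14⊕b15 = 1⊕0⊕1⊕1⊕0⊕0⊕1⊕0 = 0
s8: b8⊕b9⊕b10⊕b11⊕b12⊕b13⊕b14⊕b15 = 1⊕0⊕0⊕0⊕0⊕0⊕1⊕0 = 0
Syndrome (s8...s1) = 0011 → position 3.

3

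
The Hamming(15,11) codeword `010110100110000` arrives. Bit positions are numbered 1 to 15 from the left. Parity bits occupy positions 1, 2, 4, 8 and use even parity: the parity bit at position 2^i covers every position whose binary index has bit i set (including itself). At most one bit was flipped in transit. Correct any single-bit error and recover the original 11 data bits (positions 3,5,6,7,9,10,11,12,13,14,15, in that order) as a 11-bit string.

s1: b1⊕b3⊕b5⊕b7⊕b9⊕b11⊕b13⊕b15 = 0⊕0⊕1⊕1⊕0⊕1⊕0⊕0 = 1
s2: b2⊕b3⊕b6⊕b7⊕b10⊕b11⊕b14⊕b15 = 1⊕0⊕0⊕1⊕1⊕1⊕0⊕0 = 0
s4: b4⊕b5⊕b6⊕b7⊕b12⊕b13⊕b14⊕b15 = 1⊕1⊕0⊕1⊕0⊕0⊕0⊕0 = 1
s8: b8⊕b9⊕b10⊕b11⊕b12⊕b13⊕b14⊕b15 = 0⊕0⊕1⊕1⊕0⊕0⊕0⊕0 = 0
Syndrome (s8...s1) = 0101 → position 5.
Flip bit 5: corrected codeword = 010100100110000
Data bits at positions 3,5,6,7,9,10,11,12,13,14,15: 00010110000

00010110000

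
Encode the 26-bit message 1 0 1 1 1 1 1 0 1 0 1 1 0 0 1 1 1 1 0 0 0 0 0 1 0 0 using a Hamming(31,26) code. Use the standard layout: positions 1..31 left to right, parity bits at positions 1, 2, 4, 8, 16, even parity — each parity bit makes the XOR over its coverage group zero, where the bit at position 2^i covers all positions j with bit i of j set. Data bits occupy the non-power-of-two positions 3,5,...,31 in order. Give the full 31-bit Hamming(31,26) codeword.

0011011011101010100111100000100

Place data bits at non-power-of-two positions: b3=1, b5=0, b6=1, b7=1, b9=1, b10=1, b11=1, b12=0, b13=1, b14=0, b15=1, b17=1, b18=0, b19=0, b20=1, b21=1, b22=1, b23=1, b24=0, b25=0, b26=0, b27=0, b28=0, b29=1, b30=0, b31=0.
p1 = XOR of data positions {3,5,7,9,11,13,15,17,19,21,23,25,27,29,31} = 1⊕0⊕1⊕1⊕1⊕1⊕1⊕1⊕0⊕1⊕1⊕0⊕0⊕1⊕0 = 0
p2 = XOR of data positions {3,6,7,10,11,14,15,18,19,22,23,26,27,30,31} = 1⊕1⊕1⊕1⊕1⊕0⊕1⊕0⊕0⊕1⊕1⊕0⊕0⊕0⊕0 = 0
p4 = XOR of data positions {5,6,7,12,13,14,15,20,21,22,23,28,29,30,31} = 0⊕1⊕1⊕0⊕1⊕0⊕1⊕1⊕1⊕1⊕1⊕0⊕1⊕0⊕0 = 1
p8 = XOR of data positions {9,10,11,12,13,14,15,24,25,26,27,28,29,30,31} = 1⊕1⊕1⊕0⊕1⊕0⊕1⊕0⊕0⊕0⊕0⊕0⊕1⊕0⊕0 = 0
p16 = XOR of data positions {17,18,19,20,21,22,23,24,25,26,27,28,29,30,31} = 1⊕0⊕0⊕1⊕1⊕1⊕1⊕0⊕0⊕0⊕0⊕0⊕1⊕0⊕0 = 0
Codeword b1..b31 = 0011011011101010100111100000100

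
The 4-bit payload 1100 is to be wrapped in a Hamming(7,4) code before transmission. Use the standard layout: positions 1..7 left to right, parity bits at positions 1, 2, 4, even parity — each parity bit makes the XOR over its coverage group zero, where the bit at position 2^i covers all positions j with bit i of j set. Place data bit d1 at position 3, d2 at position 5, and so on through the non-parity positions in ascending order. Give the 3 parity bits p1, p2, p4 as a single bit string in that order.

Place data bits at non-power-of-two positions: b3=1, b5=1, b6=0, b7=0.
p1 = XOR of data positions {3,5,7} = 1⊕1⊕0 = 0
p2 = XOR of data positions {3,6,7} = 1⊕0⊕0 = 1
p4 = XOR of data positions {5,6,7} = 1⊕0⊕0 = 1
Parity bits p1,p2,p4 = 011

011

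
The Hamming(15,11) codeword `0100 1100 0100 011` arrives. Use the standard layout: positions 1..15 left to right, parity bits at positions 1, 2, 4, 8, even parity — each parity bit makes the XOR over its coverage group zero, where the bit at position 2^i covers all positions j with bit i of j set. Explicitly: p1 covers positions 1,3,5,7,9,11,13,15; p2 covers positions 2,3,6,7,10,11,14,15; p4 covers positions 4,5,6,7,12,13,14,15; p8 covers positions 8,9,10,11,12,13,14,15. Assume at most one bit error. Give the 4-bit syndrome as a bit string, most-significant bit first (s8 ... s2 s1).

1010

s1: b1⊕b3⊕b5⊕b7⊕b9⊕b11⊕b13⊕b15 = 0⊕0⊕1⊕0⊕0⊕0⊕0⊕1 = 0
s2: b2⊕b3⊕b6⊕b7⊕b10⊕b11⊕b14⊕b15 = 1⊕0⊕1⊕0⊕1⊕0⊕1⊕1 = 1
s4: b4⊕b5⊕b6⊕b7⊕b12⊕b13⊕b14⊕b15 = 0⊕1⊕1⊕0⊕0⊕0⊕1⊕1 = 0
s8: b8⊕b9⊕b10⊕b11⊕b12⊕b13⊕b14⊕b15 = 0⊕0⊕1⊕0⊕0⊕0⊕1⊕1 = 1
Syndrome (s8...s1) = 1010 → position 10.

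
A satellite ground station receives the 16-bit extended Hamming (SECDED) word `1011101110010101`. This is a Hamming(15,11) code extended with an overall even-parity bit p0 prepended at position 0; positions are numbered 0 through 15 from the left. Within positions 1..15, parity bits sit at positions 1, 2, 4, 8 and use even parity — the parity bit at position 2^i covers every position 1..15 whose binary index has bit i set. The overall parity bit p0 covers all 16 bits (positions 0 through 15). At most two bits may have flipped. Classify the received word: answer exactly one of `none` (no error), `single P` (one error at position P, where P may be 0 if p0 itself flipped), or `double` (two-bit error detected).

s1: b1⊕b3⊕b5⊕b7⊕b9⊕b11⊕b13⊕b15 = 0⊕1⊕0⊕1⊕0⊕1⊕1⊕1 = 1
s2: b2⊕b3⊕b6⊕b7⊕b10⊕b11⊕b14⊕b15 = 1⊕1⊕1⊕1⊕0⊕1⊕0⊕1 = 0
s4: b4⊕b5⊕b6⊕b7⊕b12⊕b13⊕b14⊕b15 = 1⊕0⊕1⊕1⊕0⊕1⊕0⊕1 = 1
s8: b8⊕b9⊕b10⊕b11⊕b12⊕b13⊕b14⊕b15 = 1⊕0⊕0⊕1⊕0⊕1⊕0⊕1 = 0
Syndrome (s8...s1) = 0101 → position 5.
Overall parity (XOR of all 16 bits, including p0): 1⊕0⊕1⊕1⊕1⊕0⊕1⊕1⊕1⊕0⊕0⊕1⊕0⊕1⊕0⊕1 = 0
Overall=0, syndrome position=5 → double-bit error detected (uncorrectable).

double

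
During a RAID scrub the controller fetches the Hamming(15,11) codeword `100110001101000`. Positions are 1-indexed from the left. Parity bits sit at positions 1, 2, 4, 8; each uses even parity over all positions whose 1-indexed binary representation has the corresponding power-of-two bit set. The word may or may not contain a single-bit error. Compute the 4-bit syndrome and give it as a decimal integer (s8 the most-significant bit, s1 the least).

s1: b1⊕b3⊕b5⊕b7⊕b9⊕b11⊕b13⊕b15 = 1⊕0⊕1⊕0⊕1⊕0⊕0⊕0 = 1
s2: b2⊕b3⊕b6⊕b7⊕b10⊕b11⊕b14⊕b15 = 0⊕0⊕0⊕0⊕1⊕0⊕0⊕0 = 1
s4: b4⊕b5⊕b6⊕b7⊕b12⊕b13⊕b14⊕b15 = 1⊕1⊕0⊕0⊕1⊕0⊕0⊕0 = 1
s8: b8⊕b9⊕b10⊕b11⊕b12⊕b13⊕b14⊕b15 = 0⊕1⊕1⊕0⊕1⊕0⊕0⊕0 = 1
Syndrome (s8...s1) = 1111 → position 15.

15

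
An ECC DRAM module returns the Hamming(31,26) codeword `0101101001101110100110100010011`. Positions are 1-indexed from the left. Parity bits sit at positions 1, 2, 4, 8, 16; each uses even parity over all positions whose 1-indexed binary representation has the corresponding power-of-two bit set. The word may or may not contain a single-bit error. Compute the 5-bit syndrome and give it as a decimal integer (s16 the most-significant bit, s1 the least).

20

s1: b1⊕b3⊕b5⊕b7⊕b9⊕b11⊕b13⊕b15⊕b17⊕b19⊕b21⊕b23⊕b25⊕b27⊕b29⊕b31 = 0⊕0⊕1⊕1⊕0⊕1⊕1⊕1⊕1⊕0⊕1⊕1⊕0⊕1⊕0⊕1 = 0
s2: b2⊕b3⊕b6⊕b7⊕b10⊕b11⊕b14⊕b15⊕b18⊕b19⊕b22⊕b23⊕b26⊕b27⊕b30⊕b31 = 1⊕0⊕0⊕1⊕1⊕1⊕1⊕1⊕0⊕0⊕0⊕1⊕0⊕1⊕1⊕1 = 0
s4: b4⊕b5⊕b6⊕b7⊕b12⊕b13⊕b14⊕b15⊕b20⊕b21⊕b22⊕b23⊕b28⊕b29⊕b30⊕b31 = 1⊕1⊕0⊕1⊕0⊕1⊕1⊕1⊕1⊕1⊕0⊕1⊕0⊕0⊕1⊕1 = 1
s8: b8⊕b9⊕b10⊕b11⊕b12⊕b13⊕b14⊕b15⊕b24⊕b25⊕b26⊕b27⊕b28⊕b29⊕b30⊕b31 = 0⊕0⊕1⊕1⊕0⊕1⊕1⊕1⊕0⊕0⊕0⊕1⊕0⊕0⊕1⊕1 = 0
s16: b16⊕b17⊕b18⊕b19⊕b20⊕b21⊕b22⊕b23⊕b24⊕b25⊕b26⊕b27⊕b28⊕b29⊕b30⊕b31 = 0⊕1⊕0⊕0⊕1⊕1⊕0⊕1⊕0⊕0⊕0⊕1⊕0⊕0⊕1⊕1 = 1
Syndrome (s16...s1) = 10100 → position 20.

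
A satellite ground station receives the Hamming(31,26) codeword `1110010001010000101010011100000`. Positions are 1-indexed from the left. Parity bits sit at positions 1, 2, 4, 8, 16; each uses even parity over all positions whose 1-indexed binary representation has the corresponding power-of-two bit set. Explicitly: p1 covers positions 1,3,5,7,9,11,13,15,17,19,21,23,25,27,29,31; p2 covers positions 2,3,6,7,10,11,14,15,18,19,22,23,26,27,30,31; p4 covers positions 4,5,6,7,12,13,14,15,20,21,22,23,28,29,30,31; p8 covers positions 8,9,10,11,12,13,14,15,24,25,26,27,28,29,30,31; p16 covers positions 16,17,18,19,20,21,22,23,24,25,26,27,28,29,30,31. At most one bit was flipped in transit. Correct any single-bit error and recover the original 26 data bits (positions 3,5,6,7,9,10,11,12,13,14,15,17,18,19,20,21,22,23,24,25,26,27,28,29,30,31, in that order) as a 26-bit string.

s1: b1⊕b3⊕b5⊕b7⊕b9⊕b11⊕b13⊕b15⊕b17⊕b19⊕b21⊕b23⊕b25⊕b27⊕b29⊕b31 = 1⊕1⊕0⊕0⊕0⊕0⊕0⊕0⊕1⊕1⊕1⊕0⊕1⊕0⊕0⊕0 = 0
s2: b2⊕b3⊕b6⊕b7⊕b10⊕b11⊕b14⊕b15⊕b18⊕b19⊕b22⊕b23⊕b26⊕b27⊕b30⊕b31 = 1⊕1⊕1⊕0⊕1⊕0⊕0⊕0⊕0⊕1⊕0⊕0⊕1⊕0⊕0⊕0 = 0
s4: b4⊕b5⊕b6⊕b7⊕b12⊕b13⊕b14⊕b15⊕b20⊕b21⊕b22⊕b23⊕b28⊕b29⊕b30⊕b31 = 0⊕0⊕1⊕0⊕1⊕0⊕0⊕0⊕0⊕1⊕0⊕0⊕0⊕0⊕0⊕0 = 1
s8: b8⊕b9⊕b10⊕b11⊕b12⊕b13⊕b14⊕b15⊕b24⊕b25⊕b26⊕b27⊕b28⊕b29⊕b30⊕b31 = 0⊕0⊕1⊕0⊕1⊕0⊕0⊕0⊕1⊕1⊕1⊕0⊕0⊕0⊕0⊕0 = 1
s16: b16⊕b17⊕b18⊕b19⊕b20⊕b21⊕b22⊕b23⊕b24⊕b25⊕b26⊕b27⊕b28⊕b29⊕b30⊕b31 = 0⊕1⊕0⊕1⊕0⊕1⊕0⊕0⊕1⊕1⊕1⊕0⊕0⊕0⊕0⊕0 = 0
Syndrome (s16...s1) = 01100 → position 12.
Flip bit 12: corrected codeword = 1110010001000000101010011100000
Data bits at positions 3,5,6,7,9,10,11,12,13,14,15,17,18,19,20,21,22,23,24,25,26,27,28,29,30,31: 10100100000101010011100000

10100100000101010011100000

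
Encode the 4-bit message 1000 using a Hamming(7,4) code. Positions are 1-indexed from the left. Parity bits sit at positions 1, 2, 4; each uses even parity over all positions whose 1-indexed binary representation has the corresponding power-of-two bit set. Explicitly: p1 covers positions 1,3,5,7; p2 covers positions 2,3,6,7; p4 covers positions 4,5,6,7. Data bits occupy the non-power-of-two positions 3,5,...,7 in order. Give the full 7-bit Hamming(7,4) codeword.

1110000

Place data bits at non-power-of-two positions: b3=1, b5=0, b6=0, b7=0.
p1 = XOR of data positions {3,5,7} = 1⊕0⊕0 = 1
p2 = XOR of data positions {3,6,7} = 1⊕0⊕0 = 1
p4 = XOR of data positions {5,6,7} = 0⊕0⊕0 = 0
Codeword b1..b7 = 1110000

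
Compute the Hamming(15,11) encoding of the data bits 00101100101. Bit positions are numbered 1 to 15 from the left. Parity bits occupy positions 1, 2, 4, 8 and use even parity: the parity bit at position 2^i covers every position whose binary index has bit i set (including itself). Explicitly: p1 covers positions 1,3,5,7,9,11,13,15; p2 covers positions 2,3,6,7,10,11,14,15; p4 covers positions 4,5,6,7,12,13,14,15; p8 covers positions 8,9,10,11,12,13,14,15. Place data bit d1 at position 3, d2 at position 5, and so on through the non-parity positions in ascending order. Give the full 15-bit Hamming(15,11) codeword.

110101001100101

Place data bits at non-power-of-two positions: b3=0, b5=0, b6=1, b7=0, b9=1, b10=1, b11=0, b12=0, b13=1, b14=0, b15=1.
p1 = XOR of data positions {3,5,7,9,11,13,15} = 0⊕0⊕0⊕1⊕0⊕1⊕1 = 1
p2 = XOR of data positions {3,6,7,10,11,14,15} = 0⊕1⊕0⊕1⊕0⊕0⊕1 = 1
p4 = XOR of data positions {5,6,7,12,13,14,15} = 0⊕1⊕0⊕0⊕1⊕0⊕1 = 1
p8 = XOR of data positions {9,10,11,12,13,14,15} = 1⊕1⊕0⊕0⊕1⊕0⊕1 = 0
Codeword b1..b15 = 110101001100101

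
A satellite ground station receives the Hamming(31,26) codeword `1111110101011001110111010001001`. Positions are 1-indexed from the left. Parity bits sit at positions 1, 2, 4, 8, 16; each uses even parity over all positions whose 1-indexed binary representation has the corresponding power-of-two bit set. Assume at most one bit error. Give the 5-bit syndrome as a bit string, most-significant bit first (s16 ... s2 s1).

11011

s1: b1⊕b3⊕b5⊕b7⊕b9⊕b11⊕b13⊕b15⊕b17⊕b19⊕b21⊕b23⊕b25⊕b27⊕b29⊕b31 = 1⊕1⊕1⊕0⊕0⊕0⊕1⊕0⊕1⊕0⊕1⊕0⊕0⊕0⊕0⊕1 = 1
s2: b2⊕b3⊕b6⊕b7⊕b10⊕b11⊕b14⊕b15⊕b18⊕b19⊕b22⊕b23⊕b26⊕b27⊕b30⊕b31 = 1⊕1⊕1⊕0⊕1⊕0⊕0⊕0⊕1⊕0⊕1⊕0⊕0⊕0⊕0⊕1 = 1
s4: b4⊕b5⊕b6⊕b7⊕b12⊕b13⊕b14⊕b15⊕b20⊕b21⊕b22⊕b23⊕b28⊕b29⊕b30⊕b31 = 1⊕1⊕1⊕0⊕1⊕1⊕0⊕0⊕1⊕1⊕1⊕0⊕1⊕0⊕0⊕1 = 0
s8: b8⊕b9⊕b10⊕b11⊕b12⊕b13⊕b14⊕b15⊕b24⊕b25⊕b26⊕b27⊕b28⊕b29⊕b30⊕b31 = 1⊕0⊕1⊕0⊕1⊕1⊕0⊕0⊕1⊕0⊕0⊕0⊕1⊕0⊕0⊕1 = 1
s16: b16⊕b17⊕b18⊕b19⊕b20⊕b21⊕b22⊕b23⊕b24⊕b25⊕b26⊕b27⊕b28⊕b29⊕b30⊕b31 = 1⊕1⊕1⊕0⊕1⊕1⊕1⊕0⊕1⊕0⊕0⊕0⊕1⊕0⊕0⊕1 = 1
Syndrome (s16...s1) = 11011 → position 27.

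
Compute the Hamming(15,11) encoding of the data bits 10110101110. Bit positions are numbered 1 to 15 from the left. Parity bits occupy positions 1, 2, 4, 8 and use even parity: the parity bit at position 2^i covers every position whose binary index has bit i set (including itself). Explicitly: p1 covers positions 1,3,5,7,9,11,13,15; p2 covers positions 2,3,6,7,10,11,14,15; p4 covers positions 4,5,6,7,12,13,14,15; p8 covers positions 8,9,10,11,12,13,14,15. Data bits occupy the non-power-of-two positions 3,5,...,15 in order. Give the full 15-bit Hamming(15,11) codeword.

111101100101110

Place data bits at non-power-of-two positions: b3=1, b5=0, b6=1, b7=1, b9=0, b10=1, b11=0, b12=1, b13=1, b14=1, b15=0.
p1 = XOR of data positions {3,5,7,9,11,13,15} = 1⊕0⊕1⊕0⊕0⊕1⊕0 = 1
p2 = XOR of data positions {3,6,7,10,11,14,15} = 1⊕1⊕1⊕1⊕0⊕1⊕0 = 1
p4 = XOR of data positions {5,6,7,12,13,14,15} = 0⊕1⊕1⊕1⊕1⊕1⊕0 = 1
p8 = XOR of data positions {9,10,11,12,13,14,15} = 0⊕1⊕0⊕1⊕1⊕1⊕0 = 0
Codeword b1..b15 = 111101100101110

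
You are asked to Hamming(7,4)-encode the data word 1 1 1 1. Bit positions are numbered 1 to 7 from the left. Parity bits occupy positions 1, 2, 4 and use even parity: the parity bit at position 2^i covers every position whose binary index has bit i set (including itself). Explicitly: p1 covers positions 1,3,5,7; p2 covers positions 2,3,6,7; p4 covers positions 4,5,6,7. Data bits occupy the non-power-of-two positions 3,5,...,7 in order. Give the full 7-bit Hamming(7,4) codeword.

1111111

Place data bits at non-power-of-two positions: b3=1, b5=1, b6=1, b7=1.
p1 = XOR of data positions {3,5,7} = 1⊕1⊕1 = 1
p2 = XOR of data positions {3,6,7} = 1⊕1⊕1 = 1
p4 = XOR of data positions {5,6,7} = 1⊕1⊕1 = 1
Codeword b1..b7 = 1111111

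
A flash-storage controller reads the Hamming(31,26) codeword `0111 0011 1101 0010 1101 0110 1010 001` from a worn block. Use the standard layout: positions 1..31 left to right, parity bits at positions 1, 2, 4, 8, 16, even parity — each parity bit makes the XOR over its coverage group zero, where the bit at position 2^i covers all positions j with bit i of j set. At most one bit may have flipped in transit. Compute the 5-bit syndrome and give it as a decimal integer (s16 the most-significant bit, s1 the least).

s1: b1⊕b3⊕b5⊕b7⊕b9⊕b11⊕b13⊕b15⊕b17⊕b19⊕b21⊕b23⊕b25⊕b27⊕b29⊕b31 = 0⊕1⊕0⊕1⊕1⊕0⊕0⊕1⊕1⊕0⊕0⊕1⊕1⊕1⊕0⊕1 = 1
s2: b2⊕b3⊕b6⊕b7⊕b10⊕b11⊕b14⊕b15⊕b18⊕b19⊕b22⊕b23⊕b26⊕b27⊕b30⊕b31 = 1⊕1⊕0⊕1⊕1⊕0⊕0⊕1⊕1⊕0⊕1⊕1⊕0⊕1⊕0⊕1 = 0
s4: b4⊕b5⊕b6⊕b7⊕b12⊕b13⊕b14⊕b15⊕b20⊕b21⊕b22⊕b23⊕b28⊕b29⊕b30⊕b31 = 1⊕0⊕0⊕1⊕1⊕0⊕0⊕1⊕1⊕0⊕1⊕1⊕0⊕0⊕0⊕1 = 0
s8: b8⊕b9⊕b10⊕b11⊕b12⊕b13⊕b14⊕b15⊕b24⊕b25⊕b26⊕b27⊕b28⊕b29⊕b30⊕b31 = 1⊕1⊕1⊕0⊕1⊕0⊕0⊕1⊕0⊕1⊕0⊕1⊕0⊕0⊕0⊕1 = 0
s16: b16⊕b17⊕b18⊕b19⊕b20⊕b21⊕b22⊕b23⊕b24⊕b25⊕b26⊕b27⊕b28⊕b29⊕b30⊕b31 = 0⊕1⊕1⊕0⊕1⊕0⊕1⊕1⊕0⊕1⊕0⊕1⊕0⊕0⊕0⊕1 = 0
Syndrome (s16...s1) = 00001 → position 1.

1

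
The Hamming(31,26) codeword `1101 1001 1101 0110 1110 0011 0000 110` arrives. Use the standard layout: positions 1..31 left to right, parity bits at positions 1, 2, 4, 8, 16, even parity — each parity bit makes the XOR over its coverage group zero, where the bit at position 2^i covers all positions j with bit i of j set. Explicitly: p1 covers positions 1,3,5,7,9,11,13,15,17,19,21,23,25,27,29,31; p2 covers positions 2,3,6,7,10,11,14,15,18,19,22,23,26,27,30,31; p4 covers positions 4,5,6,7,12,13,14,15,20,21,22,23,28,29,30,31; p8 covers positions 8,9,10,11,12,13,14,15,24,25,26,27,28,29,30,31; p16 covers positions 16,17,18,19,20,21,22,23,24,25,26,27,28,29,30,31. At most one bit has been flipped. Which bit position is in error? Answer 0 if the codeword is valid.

s1: b1⊕b3⊕b5⊕b7⊕b9⊕b11⊕b13⊕b15⊕b17⊕b19⊕b21⊕b23⊕b25⊕b27⊕b29⊕b31 = 1⊕0⊕1⊕0⊕1⊕0⊕0⊕1⊕1⊕1⊕0⊕1⊕0⊕0⊕1⊕0 = 0
s2: b2⊕b3⊕b6⊕b7⊕b10⊕b11⊕b14⊕b15⊕b18⊕b19⊕b22⊕b23⊕b26⊕b27⊕b30⊕b31 = 1⊕0⊕0⊕0⊕1⊕0⊕1⊕1⊕1⊕1⊕0⊕1⊕0⊕0⊕1⊕0 = 0
s4: b4⊕b5⊕b6⊕b7⊕b12⊕b13⊕b14⊕b15⊕b20⊕b21⊕b22⊕b23⊕b28⊕b29⊕b30⊕b31 = 1⊕1⊕0⊕0⊕1⊕0⊕1⊕1⊕0⊕0⊕0⊕1⊕0⊕1⊕1⊕0 = 0
s8: b8⊕b9⊕b10⊕b11⊕b12⊕b13⊕b14⊕b15⊕b24⊕b25⊕b26⊕b27⊕b28⊕b29⊕b30⊕b31 = 1⊕1⊕1⊕0⊕1⊕0⊕1⊕1⊕1⊕0⊕0⊕0⊕0⊕1⊕1⊕0 = 1
s16: b16⊕b17⊕b18⊕b19⊕b20⊕b21⊕b22⊕b23⊕b24⊕b25⊕b26⊕b27⊕b28⊕b29⊕b30⊕b31 = 0⊕1⊕1⊕1⊕0⊕0⊕0⊕1⊕1⊕0⊕0⊕0⊕0⊕1⊕1⊕0 = 1
Syndrome (s16...s1) = 11000 → position 24.

24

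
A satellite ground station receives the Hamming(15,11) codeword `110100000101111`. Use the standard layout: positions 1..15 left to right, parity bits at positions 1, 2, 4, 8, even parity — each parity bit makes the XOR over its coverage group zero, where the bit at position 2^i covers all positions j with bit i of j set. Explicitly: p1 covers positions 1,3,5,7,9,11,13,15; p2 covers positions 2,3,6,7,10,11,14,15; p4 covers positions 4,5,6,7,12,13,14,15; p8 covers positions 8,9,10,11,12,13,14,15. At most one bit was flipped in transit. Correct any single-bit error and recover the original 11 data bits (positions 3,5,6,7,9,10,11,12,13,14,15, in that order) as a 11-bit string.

s1: b1⊕b3⊕b5⊕b7⊕b9⊕b11⊕b13⊕b15 = 1⊕0⊕0⊕0⊕0⊕0⊕1⊕1 = 1
s2: b2⊕b3⊕b6⊕b7⊕b10⊕b11⊕b14⊕b15 = 1⊕0⊕0⊕0⊕1⊕0⊕1⊕1 = 0
s4: b4⊕b5⊕b6⊕b7⊕b12⊕b13⊕b14⊕b15 = 1⊕0⊕0⊕0⊕1⊕1⊕1⊕1 = 1
s8: b8⊕b9⊕b10⊕b11⊕b12⊕b13⊕b14⊕b15 = 0⊕0⊕1⊕0⊕1⊕1⊕1⊕1 = 1
Syndrome (s8...s1) = 1101 → position 13.
Flip bit 13: corrected codeword = 110100000101011
Data bits at positions 3,5,6,7,9,10,11,12,13,14,15: 00000101011

00000101011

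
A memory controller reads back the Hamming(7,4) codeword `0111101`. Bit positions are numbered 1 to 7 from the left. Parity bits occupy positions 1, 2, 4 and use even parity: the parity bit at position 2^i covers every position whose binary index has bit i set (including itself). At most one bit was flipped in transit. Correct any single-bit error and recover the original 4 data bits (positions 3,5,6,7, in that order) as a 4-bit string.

s1: b1⊕b3⊕b5⊕b7 = 0⊕1⊕1⊕1 = 1
s2: b2⊕b3⊕b6⊕b7 = 1⊕1⊕0⊕1 = 1
s4: b4⊕b5⊕b6⊕b7 = 1⊕1⊕0⊕1 = 1
Syndrome (s4...s1) = 111 → position 7.
Flip bit 7: corrected codeword = 0111100
Data bits at positions 3,5,6,7: 1100

1100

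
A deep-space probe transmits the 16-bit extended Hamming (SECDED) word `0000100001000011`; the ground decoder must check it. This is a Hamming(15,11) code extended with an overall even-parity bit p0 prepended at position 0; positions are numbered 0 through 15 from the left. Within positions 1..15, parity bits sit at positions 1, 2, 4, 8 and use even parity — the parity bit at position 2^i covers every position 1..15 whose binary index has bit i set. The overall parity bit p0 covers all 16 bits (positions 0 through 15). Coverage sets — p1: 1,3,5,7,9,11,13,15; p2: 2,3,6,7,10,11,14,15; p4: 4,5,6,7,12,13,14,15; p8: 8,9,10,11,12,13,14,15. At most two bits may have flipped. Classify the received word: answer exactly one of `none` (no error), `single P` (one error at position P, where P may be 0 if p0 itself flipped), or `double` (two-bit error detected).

s1: b1⊕b3⊕b5⊕b7⊕b9⊕b11⊕b13⊕b15 = 0⊕0⊕0⊕0⊕1⊕0⊕0⊕1 = 0
s2: b2⊕b3⊕b6⊕b7⊕b10⊕b11⊕b14⊕b15 = 0⊕0⊕0⊕0⊕0⊕0⊕1⊕1 = 0
s4: b4⊕b5⊕b6⊕b7⊕b12⊕b13⊕b14⊕b15 = 1⊕0⊕0⊕0⊕0⊕0⊕1⊕1 = 1
s8: b8⊕b9⊕b10⊕b11⊕b12⊕b13⊕b14⊕b15 = 0⊕1⊕0⊕0⊕0⊕0⊕1⊕1 = 1
Syndrome (s8...s1) = 1100 → position 12.
Overall parity (XOR of all 16 bits, including p0): 0⊕0⊕0⊕0⊕1⊕0⊕0⊕0⊕0⊕1⊕0⊕0⊕0⊕0⊕1⊕1 = 0
Overall=0, syndrome position=12 → double-bit error detected (uncorrectable).

double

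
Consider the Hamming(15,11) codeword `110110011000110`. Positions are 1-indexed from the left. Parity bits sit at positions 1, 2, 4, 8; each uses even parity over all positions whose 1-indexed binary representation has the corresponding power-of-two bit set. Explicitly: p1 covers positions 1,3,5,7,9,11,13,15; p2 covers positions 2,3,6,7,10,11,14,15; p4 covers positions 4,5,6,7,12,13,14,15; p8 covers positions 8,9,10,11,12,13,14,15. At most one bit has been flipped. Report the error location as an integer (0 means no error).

s1: b1⊕b3⊕b5⊕b7⊕b9⊕b11⊕b13⊕b15 = 1⊕0⊕1⊕0⊕1⊕0⊕1⊕0 = 0
s2: b2⊕b3⊕b6⊕b7⊕b10⊕b11⊕b14⊕b15 = 1⊕0⊕0⊕0⊕0⊕0⊕1⊕0 = 0
s4: b4⊕b5⊕b6⊕b7⊕b12⊕b13⊕b14⊕b15 = 1⊕1⊕0⊕0⊕0⊕1⊕1⊕0 = 0
s8: b8⊕b9⊕b10⊕b11⊕b12⊕b13⊕b14⊕b15 = 1⊕1⊕0⊕0⊕0⊕1⊕1⊕0 = 0
Syndrome (s8...s1) = 0000 → position 0 (no error).

0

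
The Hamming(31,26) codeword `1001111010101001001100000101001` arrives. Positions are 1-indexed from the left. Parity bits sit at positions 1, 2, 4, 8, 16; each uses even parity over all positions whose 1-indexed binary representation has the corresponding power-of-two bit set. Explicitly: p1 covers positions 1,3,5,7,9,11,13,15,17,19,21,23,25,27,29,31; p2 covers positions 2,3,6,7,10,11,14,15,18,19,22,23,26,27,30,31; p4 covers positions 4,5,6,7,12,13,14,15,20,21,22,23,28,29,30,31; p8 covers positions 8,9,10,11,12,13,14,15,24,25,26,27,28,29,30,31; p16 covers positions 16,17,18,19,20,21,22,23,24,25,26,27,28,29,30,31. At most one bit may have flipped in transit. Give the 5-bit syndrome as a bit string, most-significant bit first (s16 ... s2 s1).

00000

s1: b1⊕b3⊕b5⊕b7⊕b9⊕b11⊕b13⊕b15⊕b17⊕b19⊕b21⊕b23⊕b25⊕b27⊕b29⊕b31 = 1⊕0⊕1⊕1⊕1⊕1⊕1⊕0⊕0⊕1⊕0⊕0⊕0⊕0⊕0⊕1 = 0
s2: b2⊕b3⊕b6⊕b7⊕b10⊕b11⊕b14⊕b15⊕b18⊕b19⊕b22⊕b23⊕b26⊕b27⊕b30⊕b31 = 0⊕0⊕1⊕1⊕0⊕1⊕0⊕0⊕0⊕1⊕0⊕0⊕1⊕0⊕0⊕1 = 0
s4: b4⊕b5⊕b6⊕b7⊕b12⊕b13⊕b14⊕b15⊕b20⊕b21⊕b22⊕b23⊕b28⊕b29⊕b30⊕b31 = 1⊕1⊕1⊕1⊕0⊕1⊕0⊕0⊕1⊕0⊕0⊕0⊕1⊕0⊕0⊕1 = 0
s8: b8⊕b9⊕b10⊕b11⊕b12⊕b13⊕b14⊕b15⊕b24⊕b25⊕b26⊕b27⊕b28⊕b29⊕b30⊕b31 = 0⊕1⊕0⊕1⊕0⊕1⊕0⊕0⊕0⊕0⊕1⊕0⊕1⊕0⊕0⊕1 = 0
s16: b16⊕b17⊕b18⊕b19⊕b20⊕b21⊕b22⊕b23⊕b24⊕b25⊕b26⊕b27⊕b28⊕b29⊕b30⊕b31 = 1⊕0⊕0⊕1⊕1⊕0⊕0⊕0⊕0⊕0⊕1⊕0⊕1⊕0⊕0⊕1 = 0
Syndrome (s16...s1) = 00000 → position 0 (no error).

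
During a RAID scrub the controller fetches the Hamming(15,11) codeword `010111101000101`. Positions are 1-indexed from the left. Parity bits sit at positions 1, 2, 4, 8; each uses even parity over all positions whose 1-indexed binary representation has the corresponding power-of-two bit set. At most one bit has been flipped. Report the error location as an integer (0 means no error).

s1: b1⊕b3⊕b5⊕b7⊕b9⊕b11⊕b13⊕b15 = 0⊕0⊕1⊕1⊕1⊕0⊕1⊕1 = 1
s2: b2⊕b3⊕b6⊕b7⊕b10⊕b11⊕b14⊕b15 = 1⊕0⊕1⊕1⊕0⊕0⊕0⊕1 = 0
s4: b4⊕b5⊕b6⊕b7⊕b12⊕b13⊕b14⊕b15 = 1⊕1⊕1⊕1⊕0⊕1⊕0⊕1 = 0
s8: b8⊕b9⊕b10⊕b11⊕b12⊕b13⊕b14⊕b15 = 0⊕1⊕0⊕0⊕0⊕1⊕0⊕1 = 1
Syndrome (s8...s1) = 1001 → position 9.

9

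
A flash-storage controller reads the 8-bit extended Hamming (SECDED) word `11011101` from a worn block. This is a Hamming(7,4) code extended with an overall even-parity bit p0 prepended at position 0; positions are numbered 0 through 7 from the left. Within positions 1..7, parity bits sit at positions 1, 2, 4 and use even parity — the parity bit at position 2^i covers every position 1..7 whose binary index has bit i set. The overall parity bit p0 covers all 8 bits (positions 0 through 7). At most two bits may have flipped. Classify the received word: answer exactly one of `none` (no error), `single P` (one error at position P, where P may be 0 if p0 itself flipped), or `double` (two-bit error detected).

s1: b1⊕b3⊕b5⊕b7 = 1⊕1⊕1⊕1 = 0
s2: b2⊕b3⊕b6⊕b7 = 0⊕1⊕0⊕1 = 0
s4: b4⊕b5⊕b6⊕b7 = 1⊕1⊕0⊕1 = 1
Syndrome (s4...s1) = 100 → position 4.
Overall parity (XOR of all 8 bits, including p0): 1⊕1⊕0⊕1⊕1⊕1⊕0⊕1 = 0
Overall=0, syndrome position=4 → double-bit error detected (uncorrectable).

double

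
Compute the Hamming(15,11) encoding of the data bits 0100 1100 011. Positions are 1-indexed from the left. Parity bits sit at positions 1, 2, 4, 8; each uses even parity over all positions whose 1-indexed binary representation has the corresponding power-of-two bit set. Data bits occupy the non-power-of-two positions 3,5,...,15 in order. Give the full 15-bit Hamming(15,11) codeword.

Place data bits at non-power-of-two positions: b3=0, b5=1, b6=0, b7=0, b9=1, b10=1, b11=0, b12=0, b13=0, b14=1, b15=1.
p1 = XOR of data positions {3,5,7,9,11,13,15} = 0⊕1⊕0⊕1⊕0⊕0⊕1 = 1
p2 = XOR of data positions {3,6,7,10,11,14,15} = 0⊕0⊕0⊕1⊕0⊕1⊕1 = 1
p4 = XOR of data positions {5,6,7,12,13,14,15} = 1⊕0⊕0⊕0⊕0⊕1⊕1 = 1
p8 = XOR of data positions {9,10,11,12,13,14,15} = 1⊕1⊕0⊕0⊕0⊕1⊕1 = 0
Codeword b1..b15 = 110110001100011

110110001100011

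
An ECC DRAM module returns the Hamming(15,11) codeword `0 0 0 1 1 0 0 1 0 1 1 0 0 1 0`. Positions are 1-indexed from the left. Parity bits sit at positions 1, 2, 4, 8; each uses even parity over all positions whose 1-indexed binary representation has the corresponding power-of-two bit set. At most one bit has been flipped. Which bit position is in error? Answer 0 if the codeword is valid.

s1: b1⊕b3⊕b5⊕b7⊕b9⊕b11⊕b13⊕b15 = 0⊕0⊕1⊕0⊕0⊕1⊕0⊕0 = 0
s2: b2⊕b3⊕b6⊕b7⊕b10⊕b11⊕b14⊕b15 = 0⊕0⊕0⊕0⊕1⊕1⊕1⊕0 = 1
s4: b4⊕b5⊕b6⊕b7⊕b12⊕b13⊕b14⊕b15 = 1⊕1⊕0⊕0⊕0⊕0⊕1⊕0 = 1
s8: b8⊕b9⊕b10⊕b11⊕b12⊕b13⊕b14⊕b15 = 1⊕0⊕1⊕1⊕0⊕0⊕1⊕0 = 0
Syndrome (s8...s1) = 0110 → position 6.

6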